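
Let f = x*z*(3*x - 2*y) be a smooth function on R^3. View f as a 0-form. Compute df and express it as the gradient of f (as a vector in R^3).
df = (2*z*(3*x - y)) dx + (-2*x*z) dy + (x*(3*x - 2*y)) dz; grad f = (2*z*(3*x - y), -2*x*z, x*(3*x - 2*y))

For a 0-form f, d f = (∂f/∂x) dx + (∂f/∂y) dy + (∂f/∂z) dz. The components of the vector representation are exactly the entries of grad f in Cartesian coordinates:
  ∂f/∂x = 2*z*(3*x - y)
  ∂f/∂y = -2*x*z
  ∂f/∂z = x*(3*x - 2*y).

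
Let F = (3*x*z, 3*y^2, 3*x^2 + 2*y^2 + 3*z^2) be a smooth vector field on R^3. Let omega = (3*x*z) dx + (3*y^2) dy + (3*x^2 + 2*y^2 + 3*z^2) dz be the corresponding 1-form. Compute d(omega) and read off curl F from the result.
d(omega) = (4*y) dy ∧ dz + (-3*x) dz ∧ dx + (0) dx ∧ dy; curl F = (4*y, -3*x, 0)

d omega = sum_{i<j} (∂f_j/∂x_i - ∂f_i/∂x_j) dx_i ∧ dx_j. Under the identification (dy ∧ dz, dz ∧ dx, dx ∧ dy) ↔ (e_x, e_y, e_z), the coefficients are exactly the components of curl F. Compute:
  ∂R/∂y - ∂Q/∂z = (4*y) - (0) = 4*y
  ∂P/∂z - ∂R/∂x = (3*x) - (6*x) = -3*x
  ∂Q/∂x - ∂P/∂y = (0) - (0) = 0.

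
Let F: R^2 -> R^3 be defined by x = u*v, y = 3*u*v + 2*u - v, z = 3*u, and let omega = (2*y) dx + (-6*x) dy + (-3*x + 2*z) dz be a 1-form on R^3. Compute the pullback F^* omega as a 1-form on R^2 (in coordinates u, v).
F^* omega = (-12*u*v^2 - 17*u*v + 18*u - 2*v^2) du + (4*u*(-3*u*v + u + v)) dv

Using F^*(f dg) = (f ∘ F) d(g ∘ F), substitute each coordinate x_i by F_i(u, v) in f_i, and replace dx_i by d F_i = (∂F_i/∂u) du + (∂F_i/∂v) dv.
  For the x component: f_1(F) = 6*u*v + 4*u - 2*v; d F_1 = (v) du + (u) dv
  For the y component: f_2(F) = -6*u*v; d F_2 = (3*v + 2) du + (3*u - 1) dv
  For the z component: f_3(F) = 3*u*(2 - v); d F_3 = (3) du + (0) dv
Combining and collecting du, dv coefficients:
  coeff of du: -12*u*v^2 - 17*u*v + 18*u - 2*v^2
  coeff of dv: 4*u*(-3*u*v + u + v)
F^* omega = (-12*u*v^2 - 17*u*v + 18*u - 2*v^2) du + (4*u*(-3*u*v + u + v)) dv.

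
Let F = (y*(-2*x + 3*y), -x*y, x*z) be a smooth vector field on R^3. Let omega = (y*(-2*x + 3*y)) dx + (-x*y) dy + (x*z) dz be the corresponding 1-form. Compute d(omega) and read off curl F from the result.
d(omega) = (0) dy ∧ dz + (-z) dz ∧ dx + (2*x - 7*y) dx ∧ dy; curl F = (0, -z, 2*x - 7*y)

d omega = sum_{i<j} (∂f_j/∂x_i - ∂f_i/∂x_j) dx_i ∧ dx_j. Under the identification (dy ∧ dz, dz ∧ dx, dx ∧ dy) ↔ (e_x, e_y, e_z), the coefficients are exactly the components of curl F. Compute:
  ∂R/∂y - ∂Q/∂z = (0) - (0) = 0
  ∂P/∂z - ∂R/∂x = (0) - (z) = -z
  ∂Q/∂x - ∂P/∂y = (-y) - (-2*x + 6*y) = 2*x - 7*y.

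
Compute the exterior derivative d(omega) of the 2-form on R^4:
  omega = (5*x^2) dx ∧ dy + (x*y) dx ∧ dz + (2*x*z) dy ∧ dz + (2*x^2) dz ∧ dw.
d(omega) = (-x + 2*z) dx ∧ dy ∧ dz + (4*x) dx ∧ dz ∧ dw

For a 2-form omega = sum_{i<j} g_{ij} dx_i ∧ dx_j, the exterior derivative is
  d(omega) = sum_{i<j} d(g_{ij}) ∧ dx_i ∧ dx_j = sum_{i<j, k} (∂g_{ij}/∂x_k) dx_k ∧ dx_i ∧ dx_j.
Expand each term, using dx_k ∧ dx_i ∧ dx_j = sgn(permutation) dx_{(a)} ∧ dx_{(b)} ∧ dx_{(c)} with (a < b < c) sorted:
  d(x*y) includes (∂/∂y)(x*y) dy = (x) dy, which multiplied by dx ∧ dz gives (-x) dx ∧ dy ∧ dz
  d(2*x*z) includes (∂/∂x)(2*x*z) dx = (2*z) dx, which multiplied by dy ∧ dz gives (2*z) dx ∧ dy ∧ dz
  d(2*x^2) includes (∂/∂x)(2*x^2) dx = (4*x) dx, which multiplied by dz ∧ dw gives (4*x) dx ∧ dz ∧ dw
Collecting like 3-forms: d(omega) = (-x + 2*z) dx ∧ dy ∧ dz + (4*x) dx ∧ dz ∧ dw.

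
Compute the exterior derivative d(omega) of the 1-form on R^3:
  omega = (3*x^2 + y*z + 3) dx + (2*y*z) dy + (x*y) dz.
d(omega) = (-z) dx ∧ dy + (x - 2*y) dy ∧ dz

For a 1-form omega = sum_i f_i dx_i, the exterior derivative is
  d(omega) = sum_{i < j} (∂f_j/∂x_i - ∂f_i/∂x_j) dx_i ∧ dx_j.
  coefficient of dx ∧ dy: ∂f_2/∂x - ∂f_1/∂y = ∂(2*y*z)/∂x - ∂(3*x^2 + y*z + 3)/∂y = -z
  coefficient of dy ∧ dz: ∂f_3/∂y - ∂f_2/∂z = ∂(x*y)/∂y - ∂(2*y*z)/∂z = x - 2*y
Assembling: d(omega) = (-z) dx ∧ dy + (x - 2*y) dy ∧ dz.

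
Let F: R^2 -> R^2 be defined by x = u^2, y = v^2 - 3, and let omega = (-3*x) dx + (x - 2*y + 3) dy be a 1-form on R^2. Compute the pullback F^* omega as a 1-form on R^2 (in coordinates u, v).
F^* omega = (-6*u^3) du + (2*v*(u^2 - 2*v^2 + 9)) dv

Using F^*(f dg) = (f ∘ F) d(g ∘ F), substitute each coordinate x_i by F_i(u, v) in f_i, and replace dx_i by d F_i = (∂F_i/∂u) du + (∂F_i/∂v) dv.
  For the x component: f_1(F) = -3*u^2; d F_1 = (2*u) du + (0) dv
  For the y component: f_2(F) = u^2 - 2*v^2 + 9; d F_2 = (0) du + (2*v) dv
Combining and collecting du, dv coefficients:
  coeff of du: -6*u^3
  coeff of dv: 2*v*(u^2 - 2*v^2 + 9)
F^* omega = (-6*u^3) du + (2*v*(u^2 - 2*v^2 + 9)) dv.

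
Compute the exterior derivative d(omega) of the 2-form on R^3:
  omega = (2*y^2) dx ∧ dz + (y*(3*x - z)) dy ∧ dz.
d(omega) = (-y) dx ∧ dy ∧ dz

For a 2-form omega = sum_{i<j} g_{ij} dx_i ∧ dx_j, the exterior derivative is
  d(omega) = sum_{i<j} d(g_{ij}) ∧ dx_i ∧ dx_j = sum_{i<j, k} (∂g_{ij}/∂x_k) dx_k ∧ dx_i ∧ dx_j.
Expand each term, using dx_k ∧ dx_i ∧ dx_j = sgn(permutation) dx_{(a)} ∧ dx_{(b)} ∧ dx_{(c)} with (a < b < c) sorted:
  d(2*y^2) includes (∂/∂y)(2*y^2) dy = (4*y) dy, which multiplied by dx ∧ dz gives (-4*y) dx ∧ dy ∧ dz
  d(y*(3*x - z)) includes (∂/∂x)(y*(3*x - z)) dx = (3*y) dx, which multiplied by dy ∧ dz gives (3*y) dx ∧ dy ∧ dz
Collecting like 3-forms: d(omega) = (-y) dx ∧ dy ∧ dz.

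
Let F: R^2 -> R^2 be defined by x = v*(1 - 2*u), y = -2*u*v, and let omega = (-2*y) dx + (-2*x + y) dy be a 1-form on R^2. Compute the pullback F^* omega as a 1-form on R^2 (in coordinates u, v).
F^* omega = (v^2*(4 - 12*u)) du + (4*u*v*(2 - 3*u)) dv

Using F^*(f dg) = (f ∘ F) d(g ∘ F), substitute each coordinate x_i by F_i(u, v) in f_i, and replace dx_i by d F_i = (∂F_i/∂u) du + (∂F_i/∂v) dv.
  For the x component: f_1(F) = 4*u*v; d F_1 = (-2*v) du + (1 - 2*u) dv
  For the y component: f_2(F) = 2*v*(u - 1); d F_2 = (-2*v) du + (-2*u) dv
Combining and collecting du, dv coefficients:
  coeff of du: v^2*(4 - 12*u)
  coeff of dv: 4*u*v*(2 - 3*u)
F^* omega = (v^2*(4 - 12*u)) du + (4*u*v*(2 - 3*u)) dv.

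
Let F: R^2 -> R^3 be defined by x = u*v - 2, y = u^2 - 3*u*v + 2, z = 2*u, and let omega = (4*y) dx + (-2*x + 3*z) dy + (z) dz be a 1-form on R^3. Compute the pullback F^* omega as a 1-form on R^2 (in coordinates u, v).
F^* omega = (12*u^2 - 6*u*v^2 - 18*u*v + 12*u - 4*v) du + (2*u*(2*u^2 - 3*u*v - 9*u - 2)) dv

Using F^*(f dg) = (f ∘ F) d(g ∘ F), substitute each coordinate x_i by F_i(u, v) in f_i, and replace dx_i by d F_i = (∂F_i/∂u) du + (∂F_i/∂v) dv.
  For the x component: f_1(F) = 4*u^2 - 12*u*v + 8; d F_1 = (v) du + (u) dv
  For the y component: f_2(F) = -2*u*v + 6*u + 4; d F_2 = (2*u - 3*v) du + (-3*u) dv
  For the z component: f_3(F) = 2*u; d F_3 = (2) du + (0) dv
Combining and collecting du, dv coefficients:
  coeff of du: 12*u^2 - 6*u*v^2 - 18*u*v + 12*u - 4*v
  coeff of dv: 2*u*(2*u^2 - 3*u*v - 9*u - 2)
F^* omega = (12*u^2 - 6*u*v^2 - 18*u*v + 12*u - 4*v) du + (2*u*(2*u^2 - 3*u*v - 9*u - 2)) dv.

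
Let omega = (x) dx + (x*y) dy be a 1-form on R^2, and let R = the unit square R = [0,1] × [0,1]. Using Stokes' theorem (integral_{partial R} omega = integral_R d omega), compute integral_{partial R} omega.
integral_(partial R) omega = 1/2

Stokes: integral_partial_R omega = integral_R d omega with d omega = (∂Q/∂x - ∂P/∂y) dx ∧ dy.
  ∂Q/∂x = y
  ∂P/∂y = 0
  integrand = ∂Q/∂x - ∂P/∂y = y.
Integrating over R: integral_0^1 integral_0^1 (y) dx dy = 1/2.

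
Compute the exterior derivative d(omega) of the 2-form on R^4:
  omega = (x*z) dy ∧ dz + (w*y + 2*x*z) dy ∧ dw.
d(omega) = (z) dx ∧ dy ∧ dz + (2*z) dx ∧ dy ∧ dw + (-2*x) dy ∧ dz ∧ dw

For a 2-form omega = sum_{i<j} g_{ij} dx_i ∧ dx_j, the exterior derivative is
  d(omega) = sum_{i<j} d(g_{ij}) ∧ dx_i ∧ dx_j = sum_{i<j, k} (∂g_{ij}/∂x_k) dx_k ∧ dx_i ∧ dx_j.
Expand each term, using dx_k ∧ dx_i ∧ dx_j = sgn(permutation) dx_{(a)} ∧ dx_{(b)} ∧ dx_{(c)} with (a < b < c) sorted:
  d(x*z) includes (∂/∂x)(x*z) dx = (z) dx, which multiplied by dy ∧ dz gives (z) dx ∧ dy ∧ dz
  d(w*y + 2*x*z) includes (∂/∂x)(w*y + 2*x*z) dx = (2*z) dx, which multiplied by dy ∧ dw gives (2*z) dx ∧ dy ∧ dw
  d(w*y + 2*x*z) includes (∂/∂z)(w*y + 2*x*z) dz = (2*x) dz, which multiplied by dy ∧ dw gives (-2*x) dy ∧ dz ∧ dw
Collecting like 3-forms: d(omega) = (z) dx ∧ dy ∧ dz + (2*z) dx ∧ dy ∧ dw + (-2*x) dy ∧ dz ∧ dw.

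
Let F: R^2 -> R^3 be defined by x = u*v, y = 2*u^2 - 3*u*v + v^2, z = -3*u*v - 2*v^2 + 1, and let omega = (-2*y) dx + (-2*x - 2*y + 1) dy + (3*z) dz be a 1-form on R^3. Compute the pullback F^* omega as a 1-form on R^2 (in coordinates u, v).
F^* omega = (-16*u^3 + 24*u^2*v + 13*u*v^2 + 4*u + 22*v^3 - 12*v) du + (8*u^3 + 13*u^2*v + 66*u*v^2 - 12*u + 20*v^3 - 10*v) dv

Using F^*(f dg) = (f ∘ F) d(g ∘ F), substitute each coordinate x_i by F_i(u, v) in f_i, and replace dx_i by d F_i = (∂F_i/∂u) du + (∂F_i/∂v) dv.
  For the x component: f_1(F) = -4*u^2 + 6*u*v - 2*v^2; d F_1 = (v) du + (u) dv
  For the y component: f_2(F) = -4*u^2 + 4*u*v - 2*v^2 + 1; d F_2 = (4*u - 3*v) du + (-3*u + 2*v) dv
  For the z component: f_3(F) = -9*u*v - 6*v^2 + 3; d F_3 = (-3*v) du + (-3*u - 4*v) dv
Combining and collecting du, dv coefficients:
  coeff of du: -16*u^3 + 24*u^2*v + 13*u*v^2 + 4*u + 22*v^3 - 12*v
  coeff of dv: 8*u^3 + 13*u^2*v + 66*u*v^2 - 12*u + 20*v^3 - 10*v
F^* omega = (-16*u^3 + 24*u^2*v + 13*u*v^2 + 4*u + 22*v^3 - 12*v) du + (8*u^3 + 13*u^2*v + 66*u*v^2 - 12*u + 20*v^3 - 10*v) dv.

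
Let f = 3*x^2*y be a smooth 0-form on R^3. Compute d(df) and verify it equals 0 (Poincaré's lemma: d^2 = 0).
d(df) = 0

Step 1: df = sum_i (∂f/∂x_i) dx_i = (6*x*y) dx + (3*x^2) dy + (0) dz.
Step 2: Apply d again. Using the 1-form formula, the coefficient of dx ∧ dy in d(df) is ∂^2 f/∂x ∂y - ∂^2 f/∂y ∂x = (6*x) - (6*x) = 0 (equality of mixed partials for smooth f).
Similarly for dx ∧ dz and dy ∧ dz — all coefficients vanish. So d(df) = 0.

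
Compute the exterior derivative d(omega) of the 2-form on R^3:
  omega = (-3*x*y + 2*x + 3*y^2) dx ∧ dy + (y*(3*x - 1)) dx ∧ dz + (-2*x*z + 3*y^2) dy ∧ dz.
d(omega) = (-3*x - 2*z + 1) dx ∧ dy ∧ dz

For a 2-form omega = sum_{i<j} g_{ij} dx_i ∧ dx_j, the exterior derivative is
  d(omega) = sum_{i<j} d(g_{ij}) ∧ dx_i ∧ dx_j = sum_{i<j, k} (∂g_{ij}/∂x_k) dx_k ∧ dx_i ∧ dx_j.
Expand each term, using dx_k ∧ dx_i ∧ dx_j = sgn(permutation) dx_{(a)} ∧ dx_{(b)} ∧ dx_{(c)} with (a < b < c) sorted:
  d(y*(3*x - 1)) includes (∂/∂y)(y*(3*x - 1)) dy = (3*x - 1) dy, which multiplied by dx ∧ dz gives (1 - 3*x) dx ∧ dy ∧ dz
  d(-2*x*z + 3*y^2) includes (∂/∂x)(-2*x*z + 3*y^2) dx = (-2*z) dx, which multiplied by dy ∧ dz gives (-2*z) dx ∧ dy ∧ dz
Collecting like 3-forms: d(omega) = (-3*x - 2*z + 1) dx ∧ dy ∧ dz.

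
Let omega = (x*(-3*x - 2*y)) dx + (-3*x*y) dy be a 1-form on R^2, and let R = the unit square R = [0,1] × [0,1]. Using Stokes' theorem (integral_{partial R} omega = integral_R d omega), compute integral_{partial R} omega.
integral_(partial R) omega = -1/2

Stokes: integral_partial_R omega = integral_R d omega with d omega = (∂Q/∂x - ∂P/∂y) dx ∧ dy.
  ∂Q/∂x = -3*y
  ∂P/∂y = -2*x
  integrand = ∂Q/∂x - ∂P/∂y = 2*x - 3*y.
Integrating over R: integral_0^1 integral_0^1 (2*x - 3*y) dx dy = -1/2.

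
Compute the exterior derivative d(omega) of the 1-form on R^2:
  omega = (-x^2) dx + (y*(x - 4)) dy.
d(omega) = (y) dx ∧ dy

For a 1-form omega = sum_i f_i dx_i, the exterior derivative is
  d(omega) = sum_{i < j} (∂f_j/∂x_i - ∂f_i/∂x_j) dx_i ∧ dx_j.
  coefficient of dx ∧ dy: ∂f_2/∂x - ∂f_1/∂y = ∂(y*(x - 4))/∂x - ∂(-x^2)/∂y = y
Assembling: d(omega) = (y) dx ∧ dy.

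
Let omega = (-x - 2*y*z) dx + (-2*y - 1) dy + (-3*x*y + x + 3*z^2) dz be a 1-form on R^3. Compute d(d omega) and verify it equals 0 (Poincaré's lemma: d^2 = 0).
d(d omega) = 0

Step 1: d omega = sum_{i<j} (∂f_j/∂x_i - ∂f_i/∂x_j) dx_i ∧ dx_j:
  coeff of dx ∧ dy: 2*z
  coeff of dx ∧ dz: 1 - y
  coeff of dy ∧ dz: -3*x
Step 2: Apply d again to each 2-form coefficient. The only possible 3-form in R^3 is dx ∧ dy ∧ dz, with coefficient
  ∂(coeff of dy∧dz)/∂x - ∂(coeff of dx∧dz)/∂y + ∂(coeff of dx∧dy)/∂z
  = ∂/∂x (-3*x) - ∂/∂y (1 - y) + ∂/∂z (2*z).
Each of these terms simplifies to sums of mixed partials that cancel in pairs. The result is 0 (by equality of mixed partials for smooth functions — Schwarz / Clairaut).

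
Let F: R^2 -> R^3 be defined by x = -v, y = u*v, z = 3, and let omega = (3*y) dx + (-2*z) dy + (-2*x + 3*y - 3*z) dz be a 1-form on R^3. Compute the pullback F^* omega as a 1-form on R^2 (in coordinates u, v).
F^* omega = (-6*v) du + (3*u*(-v - 2)) dv

Using F^*(f dg) = (f ∘ F) d(g ∘ F), substitute each coordinate x_i by F_i(u, v) in f_i, and replace dx_i by d F_i = (∂F_i/∂u) du + (∂F_i/∂v) dv.
  For the x component: f_1(F) = 3*u*v; d F_1 = (0) du + (-1) dv
  For the y component: f_2(F) = -6; d F_2 = (v) du + (u) dv
  For the z component: f_3(F) = 3*u*v + 2*v - 9; d F_3 = (0) du + (0) dv
Combining and collecting du, dv coefficients:
  coeff of du: -6*v
  coeff of dv: 3*u*(-v - 2)
F^* omega = (-6*v) du + (3*u*(-v - 2)) dv.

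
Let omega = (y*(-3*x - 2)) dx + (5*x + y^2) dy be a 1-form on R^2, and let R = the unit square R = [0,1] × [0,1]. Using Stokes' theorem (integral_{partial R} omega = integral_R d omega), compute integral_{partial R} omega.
integral_(partial R) omega = 17/2

Stokes: integral_partial_R omega = integral_R d omega with d omega = (∂Q/∂x - ∂P/∂y) dx ∧ dy.
  ∂Q/∂x = 5
  ∂P/∂y = -3*x - 2
  integrand = ∂Q/∂x - ∂P/∂y = 3*x + 7.
Integrating over R: integral_0^1 integral_0^1 (3*x + 7) dx dy = 17/2.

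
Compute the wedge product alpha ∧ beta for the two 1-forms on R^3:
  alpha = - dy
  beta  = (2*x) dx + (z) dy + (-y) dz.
alpha ∧ beta = (2*x) dx ∧ dy + (y) dy ∧ dz

Distribute the wedge, using dx_i ∧ dx_j = -dx_j ∧ dx_i and dx_i ∧ dx_i = 0. For each pair (i, j) with i < j, the coefficient of dx_i ∧ dx_j in alpha ∧ beta is (alpha_i * beta_j - alpha_j * beta_i). Collecting: alpha ∧ beta = (2*x) dx ∧ dy + (y) dy ∧ dz.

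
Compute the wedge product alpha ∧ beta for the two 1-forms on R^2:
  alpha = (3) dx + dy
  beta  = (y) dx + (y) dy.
alpha ∧ beta = (2*y) dx ∧ dy

Distribute the wedge, using dx_i ∧ dx_j = -dx_j ∧ dx_i and dx_i ∧ dx_i = 0. For each pair (i, j) with i < j, the coefficient of dx_i ∧ dx_j in alpha ∧ beta is (alpha_i * beta_j - alpha_j * beta_i). Collecting: alpha ∧ beta = (2*y) dx ∧ dy.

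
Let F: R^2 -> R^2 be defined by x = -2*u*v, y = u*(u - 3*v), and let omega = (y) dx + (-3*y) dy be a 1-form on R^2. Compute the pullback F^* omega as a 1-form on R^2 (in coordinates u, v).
F^* omega = (u*(-6*u^2 + 25*u*v - 21*v^2)) du + (7*u^2*(u - 3*v)) dv

Using F^*(f dg) = (f ∘ F) d(g ∘ F), substitute each coordinate x_i by F_i(u, v) in f_i, and replace dx_i by d F_i = (∂F_i/∂u) du + (∂F_i/∂v) dv.
  For the x component: f_1(F) = u*(u - 3*v); d F_1 = (-2*v) du + (-2*u) dv
  For the y component: f_2(F) = 3*u*(-u + 3*v); d F_2 = (2*u - 3*v) du + (-3*u) dv
Combining and collecting du, dv coefficients:
  coeff of du: u*(-6*u^2 + 25*u*v - 21*v^2)
  coeff of dv: 7*u^2*(u - 3*v)
F^* omega = (u*(-6*u^2 + 25*u*v - 21*v^2)) du + (7*u^2*(u - 3*v)) dv.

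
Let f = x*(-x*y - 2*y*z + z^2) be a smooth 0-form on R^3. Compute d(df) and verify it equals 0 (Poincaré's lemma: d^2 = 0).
d(df) = 0

Step 1: df = sum_i (∂f/∂x_i) dx_i = (-2*x*y - 2*y*z + z^2) dx + (x*(-x - 2*z)) dy + (2*x*(-y + z)) dz.
Step 2: Apply d again. Using the 1-form formula, the coefficient of dx ∧ dy in d(df) is ∂^2 f/∂x ∂y - ∂^2 f/∂y ∂x = (-2*x - 2*z) - (-2*x - 2*z) = 0 (equality of mixed partials for smooth f).
Similarly for dx ∧ dz and dy ∧ dz — all coefficients vanish. So d(df) = 0.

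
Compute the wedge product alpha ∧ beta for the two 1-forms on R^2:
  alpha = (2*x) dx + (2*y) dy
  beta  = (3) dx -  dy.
alpha ∧ beta = (-2*x - 6*y) dx ∧ dy

Distribute the wedge, using dx_i ∧ dx_j = -dx_j ∧ dx_i and dx_i ∧ dx_i = 0. For each pair (i, j) with i < j, the coefficient of dx_i ∧ dx_j in alpha ∧ beta is (alpha_i * beta_j - alpha_j * beta_i). Collecting: alpha ∧ beta = (-2*x - 6*y) dx ∧ dy.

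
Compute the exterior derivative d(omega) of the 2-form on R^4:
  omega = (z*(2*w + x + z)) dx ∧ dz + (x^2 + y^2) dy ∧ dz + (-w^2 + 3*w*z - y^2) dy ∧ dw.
d(omega) = (2*z) dx ∧ dz ∧ dw + (2*x) dx ∧ dy ∧ dz + (-3*w) dy ∧ dz ∧ dw

For a 2-form omega = sum_{i<j} g_{ij} dx_i ∧ dx_j, the exterior derivative is
  d(omega) = sum_{i<j} d(g_{ij}) ∧ dx_i ∧ dx_j = sum_{i<j, k} (∂g_{ij}/∂x_k) dx_k ∧ dx_i ∧ dx_j.
Expand each term, using dx_k ∧ dx_i ∧ dx_j = sgn(permutation) dx_{(a)} ∧ dx_{(b)} ∧ dx_{(c)} with (a < b < c) sorted:
  d(z*(2*w + x + z)) includes (∂/∂w)(z*(2*w + x + z)) dw = (2*z) dw, which multiplied by dx ∧ dz gives (2*z) dx ∧ dz ∧ dw
  d(x^2 + y^2) includes (∂/∂x)(x^2 + y^2) dx = (2*x) dx, which multiplied by dy ∧ dz gives (2*x) dx ∧ dy ∧ dz
  d(-w^2 + 3*w*z - y^2) includes (∂/∂z)(-w^2 + 3*w*z - y^2) dz = (3*w) dz, which multiplied by dy ∧ dw gives (-3*w) dy ∧ dz ∧ dw
Collecting like 3-forms: d(omega) = (2*z) dx ∧ dz ∧ dw + (2*x) dx ∧ dy ∧ dz + (-3*w) dy ∧ dz ∧ dw.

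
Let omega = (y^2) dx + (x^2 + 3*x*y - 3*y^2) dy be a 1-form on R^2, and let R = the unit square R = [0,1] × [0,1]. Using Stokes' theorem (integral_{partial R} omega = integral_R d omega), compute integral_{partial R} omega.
integral_(partial R) omega = 3/2

Stokes: integral_partial_R omega = integral_R d omega with d omega = (∂Q/∂x - ∂P/∂y) dx ∧ dy.
  ∂Q/∂x = 2*x + 3*y
  ∂P/∂y = 2*y
  integrand = ∂Q/∂x - ∂P/∂y = 2*x + y.
Integrating over R: integral_0^1 integral_0^1 (2*x + y) dx dy = 3/2.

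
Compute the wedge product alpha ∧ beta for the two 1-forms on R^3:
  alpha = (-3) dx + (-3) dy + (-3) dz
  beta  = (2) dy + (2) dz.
alpha ∧ beta = (-6) dx ∧ dy + (-6) dx ∧ dz

Distribute the wedge, using dx_i ∧ dx_j = -dx_j ∧ dx_i and dx_i ∧ dx_i = 0. For each pair (i, j) with i < j, the coefficient of dx_i ∧ dx_j in alpha ∧ beta is (alpha_i * beta_j - alpha_j * beta_i). Collecting: alpha ∧ beta = (-6) dx ∧ dy + (-6) dx ∧ dz.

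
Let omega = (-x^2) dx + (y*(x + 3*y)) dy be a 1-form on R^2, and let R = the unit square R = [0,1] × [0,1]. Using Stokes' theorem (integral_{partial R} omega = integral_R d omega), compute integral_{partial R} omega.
integral_(partial R) omega = 1/2

Stokes: integral_partial_R omega = integral_R d omega with d omega = (∂Q/∂x - ∂P/∂y) dx ∧ dy.
  ∂Q/∂x = y
  ∂P/∂y = 0
  integrand = ∂Q/∂x - ∂P/∂y = y.
Integrating over R: integral_0^1 integral_0^1 (y) dx dy = 1/2.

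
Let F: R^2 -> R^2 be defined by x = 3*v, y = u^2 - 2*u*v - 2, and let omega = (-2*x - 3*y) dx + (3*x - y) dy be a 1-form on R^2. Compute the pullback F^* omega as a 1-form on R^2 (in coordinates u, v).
F^* omega = (-2*u^3 + 6*u^2*v - 4*u*v^2 + 18*u*v + 4*u - 18*v^2 - 4*v) du + (2*u^3 - 4*u^2*v - 9*u^2 - 4*u - 18*v + 18) dv

Using F^*(f dg) = (f ∘ F) d(g ∘ F), substitute each coordinate x_i by F_i(u, v) in f_i, and replace dx_i by d F_i = (∂F_i/∂u) du + (∂F_i/∂v) dv.
  For the x component: f_1(F) = -3*u^2 + 6*u*v - 6*v + 6; d F_1 = (0) du + (3) dv
  For the y component: f_2(F) = -u^2 + 2*u*v + 9*v + 2; d F_2 = (2*u - 2*v) du + (-2*u) dv
Combining and collecting du, dv coefficients:
  coeff of du: -2*u^3 + 6*u^2*v - 4*u*v^2 + 18*u*v + 4*u - 18*v^2 - 4*v
  coeff of dv: 2*u^3 - 4*u^2*v - 9*u^2 - 4*u - 18*v + 18
F^* omega = (-2*u^3 + 6*u^2*v - 4*u*v^2 + 18*u*v + 4*u - 18*v^2 - 4*v) du + (2*u^3 - 4*u^2*v - 9*u^2 - 4*u - 18*v + 18) dv.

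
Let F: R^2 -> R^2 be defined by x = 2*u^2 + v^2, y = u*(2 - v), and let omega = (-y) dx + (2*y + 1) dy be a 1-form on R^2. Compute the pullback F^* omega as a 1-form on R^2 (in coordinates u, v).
F^* omega = (4*u^2*v - 8*u^2 + 2*u*v^2 - 8*u*v + 8*u - v + 2) du + (u*(2*u*v - 4*u + 2*v^2 - 4*v - 1)) dv

Using F^*(f dg) = (f ∘ F) d(g ∘ F), substitute each coordinate x_i by F_i(u, v) in f_i, and replace dx_i by d F_i = (∂F_i/∂u) du + (∂F_i/∂v) dv.
  For the x component: f_1(F) = u*(v - 2); d F_1 = (4*u) du + (2*v) dv
  For the y component: f_2(F) = -2*u*v + 4*u + 1; d F_2 = (2 - v) du + (-u) dv
Combining and collecting du, dv coefficients:
  coeff of du: 4*u^2*v - 8*u^2 + 2*u*v^2 - 8*u*v + 8*u - v + 2
  coeff of dv: u*(2*u*v - 4*u + 2*v^2 - 4*v - 1)
F^* omega = (4*u^2*v - 8*u^2 + 2*u*v^2 - 8*u*v + 8*u - v + 2) du + (u*(2*u*v - 4*u + 2*v^2 - 4*v - 1)) dv.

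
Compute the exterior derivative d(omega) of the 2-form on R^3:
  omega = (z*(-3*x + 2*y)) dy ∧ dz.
d(omega) = (-3*z) dx ∧ dy ∧ dz

For a 2-form omega = sum_{i<j} g_{ij} dx_i ∧ dx_j, the exterior derivative is
  d(omega) = sum_{i<j} d(g_{ij}) ∧ dx_i ∧ dx_j = sum_{i<j, k} (∂g_{ij}/∂x_k) dx_k ∧ dx_i ∧ dx_j.
Expand each term, using dx_k ∧ dx_i ∧ dx_j = sgn(permutation) dx_{(a)} ∧ dx_{(b)} ∧ dx_{(c)} with (a < b < c) sorted:
  d(z*(-3*x + 2*y)) includes (∂/∂x)(z*(-3*x + 2*y)) dx = (-3*z) dx, which multiplied by dy ∧ dz gives (-3*z) dx ∧ dy ∧ dz
Collecting like 3-forms: d(omega) = (-3*z) dx ∧ dy ∧ dz.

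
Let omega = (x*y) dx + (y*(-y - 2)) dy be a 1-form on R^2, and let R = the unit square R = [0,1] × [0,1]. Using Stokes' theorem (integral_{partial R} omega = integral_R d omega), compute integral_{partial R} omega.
integral_(partial R) omega = -1/2

Stokes: integral_partial_R omega = integral_R d omega with d omega = (∂Q/∂x - ∂P/∂y) dx ∧ dy.
  ∂Q/∂x = 0
  ∂P/∂y = x
  integrand = ∂Q/∂x - ∂P/∂y = -x.
Integrating over R: integral_0^1 integral_0^1 (-x) dx dy = -1/2.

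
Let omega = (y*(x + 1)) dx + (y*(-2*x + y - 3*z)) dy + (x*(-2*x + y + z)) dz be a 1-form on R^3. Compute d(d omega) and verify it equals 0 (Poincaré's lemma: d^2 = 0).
d(d omega) = 0

Step 1: d omega = sum_{i<j} (∂f_j/∂x_i - ∂f_i/∂x_j) dx_i ∧ dx_j:
  coeff of dx ∧ dy: -x - 2*y - 1
  coeff of dx ∧ dz: -4*x + y + z
  coeff of dy ∧ dz: x + 3*y
Step 2: Apply d again to each 2-form coefficient. The only possible 3-form in R^3 is dx ∧ dy ∧ dz, with coefficient
  ∂(coeff of dy∧dz)/∂x - ∂(coeff of dx∧dz)/∂y + ∂(coeff of dx∧dy)/∂z
  = ∂/∂x (x + 3*y) - ∂/∂y (-4*x + y + z) + ∂/∂z (-x - 2*y - 1).
Each of these terms simplifies to sums of mixed partials that cancel in pairs. The result is 0 (by equality of mixed partials for smooth functions — Schwarz / Clairaut).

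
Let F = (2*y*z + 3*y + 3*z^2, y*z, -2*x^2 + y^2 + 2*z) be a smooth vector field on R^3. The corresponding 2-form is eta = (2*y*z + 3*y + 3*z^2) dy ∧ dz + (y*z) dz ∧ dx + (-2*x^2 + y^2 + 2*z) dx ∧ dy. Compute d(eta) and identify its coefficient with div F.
d(eta) = (z + 2) dx ∧ dy ∧ dz; div F = z + 2

For a 2-form in R^3 of the form above, applying d gives a 3-form with coefficient ∂P/∂x + ∂Q/∂y + ∂R/∂z:
  ∂P/∂x = 0
  ∂Q/∂y = z
  ∂R/∂z = 2
Sum = z + 2, which is exactly div F.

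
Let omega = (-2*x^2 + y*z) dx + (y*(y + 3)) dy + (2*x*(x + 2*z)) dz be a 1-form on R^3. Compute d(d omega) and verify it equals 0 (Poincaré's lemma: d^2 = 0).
d(d omega) = 0

Step 1: d omega = sum_{i<j} (∂f_j/∂x_i - ∂f_i/∂x_j) dx_i ∧ dx_j:
  coeff of dx ∧ dy: -z
  coeff of dx ∧ dz: 4*x - y + 4*z
  coeff of dy ∧ dz: 0
Step 2: Apply d again to each 2-form coefficient. The only possible 3-form in R^3 is dx ∧ dy ∧ dz, with coefficient
  ∂(coeff of dy∧dz)/∂x - ∂(coeff of dx∧dz)/∂y + ∂(coeff of dx∧dy)/∂z
  = ∂/∂x (0) - ∂/∂y (4*x - y + 4*z) + ∂/∂z (-z).
Each of these terms simplifies to sums of mixed partials that cancel in pairs. The result is 0 (by equality of mixed partials for smooth functions — Schwarz / Clairaut).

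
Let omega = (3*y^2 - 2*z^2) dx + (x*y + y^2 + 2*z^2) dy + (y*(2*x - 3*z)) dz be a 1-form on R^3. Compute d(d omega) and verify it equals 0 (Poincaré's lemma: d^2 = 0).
d(d omega) = 0

Step 1: d omega = sum_{i<j} (∂f_j/∂x_i - ∂f_i/∂x_j) dx_i ∧ dx_j:
  coeff of dx ∧ dy: -5*y
  coeff of dx ∧ dz: 2*y + 4*z
  coeff of dy ∧ dz: 2*x - 7*z
Step 2: Apply d again to each 2-form coefficient. The only possible 3-form in R^3 is dx ∧ dy ∧ dz, with coefficient
  ∂(coeff of dy∧dz)/∂x - ∂(coeff of dx∧dz)/∂y + ∂(coeff of dx∧dy)/∂z
  = ∂/∂x (2*x - 7*z) - ∂/∂y (2*y + 4*z) + ∂/∂z (-5*y).
Each of these terms simplifies to sums of mixed partials that cancel in pairs. The result is 0 (by equality of mixed partials for smooth functions — Schwarz / Clairaut).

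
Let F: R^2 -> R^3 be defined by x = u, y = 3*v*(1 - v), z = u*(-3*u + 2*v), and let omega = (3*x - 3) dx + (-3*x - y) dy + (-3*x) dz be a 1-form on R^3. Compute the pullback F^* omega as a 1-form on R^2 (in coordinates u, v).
F^* omega = (18*u^2 - 6*u*v + 3*u - 3) du + (-6*u^2 + 18*u*v - 9*u - 18*v^3 + 27*v^2 - 9*v) dv

Using F^*(f dg) = (f ∘ F) d(g ∘ F), substitute each coordinate x_i by F_i(u, v) in f_i, and replace dx_i by d F_i = (∂F_i/∂u) du + (∂F_i/∂v) dv.
  For the x component: f_1(F) = 3*u - 3; d F_1 = (1) du + (0) dv
  For the y component: f_2(F) = -3*u + 3*v^2 - 3*v; d F_2 = (0) du + (3 - 6*v) dv
  For the z component: f_3(F) = -3*u; d F_3 = (-6*u + 2*v) du + (2*u) dv
Combining and collecting du, dv coefficients:
  coeff of du: 18*u^2 - 6*u*v + 3*u - 3
  coeff of dv: -6*u^2 + 18*u*v - 9*u - 18*v^3 + 27*v^2 - 9*v
F^* omega = (18*u^2 - 6*u*v + 3*u - 3) du + (-6*u^2 + 18*u*v - 9*u - 18*v^3 + 27*v^2 - 9*v) dv.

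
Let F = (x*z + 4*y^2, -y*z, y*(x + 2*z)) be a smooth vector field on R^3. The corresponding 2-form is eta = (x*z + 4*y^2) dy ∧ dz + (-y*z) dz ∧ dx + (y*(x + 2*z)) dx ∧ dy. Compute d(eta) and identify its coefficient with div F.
d(eta) = (2*y) dx ∧ dy ∧ dz; div F = 2*y

For a 2-form in R^3 of the form above, applying d gives a 3-form with coefficient ∂P/∂x + ∂Q/∂y + ∂R/∂z:
  ∂P/∂x = z
  ∂Q/∂y = -z
  ∂R/∂z = 2*y
Sum = 2*y, which is exactly div F.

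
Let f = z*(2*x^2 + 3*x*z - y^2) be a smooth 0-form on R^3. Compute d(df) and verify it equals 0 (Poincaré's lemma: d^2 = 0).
d(df) = 0

Step 1: df = sum_i (∂f/∂x_i) dx_i = (z*(4*x + 3*z)) dx + (-2*y*z) dy + (2*x^2 + 6*x*z - y^2) dz.
Step 2: Apply d again. Using the 1-form formula, the coefficient of dx ∧ dy in d(df) is ∂^2 f/∂x ∂y - ∂^2 f/∂y ∂x = (0) - (0) = 0 (equality of mixed partials for smooth f).
Similarly for dx ∧ dz and dy ∧ dz — all coefficients vanish. So d(df) = 0.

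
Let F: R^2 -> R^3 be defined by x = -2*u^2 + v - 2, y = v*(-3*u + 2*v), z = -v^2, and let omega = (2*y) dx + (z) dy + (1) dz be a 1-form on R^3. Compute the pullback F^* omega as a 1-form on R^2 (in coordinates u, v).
F^* omega = (v*(24*u^2 - 16*u*v + 3*v^2)) du + (v*(3*u*v - 6*u - 4*v^2 + 4*v - 2)) dv

Using F^*(f dg) = (f ∘ F) d(g ∘ F), substitute each coordinate x_i by F_i(u, v) in f_i, and replace dx_i by d F_i = (∂F_i/∂u) du + (∂F_i/∂v) dv.
  For the x component: f_1(F) = 2*v*(-3*u + 2*v); d F_1 = (-4*u) du + (1) dv
  For the y component: f_2(F) = -v^2; d F_2 = (-3*v) du + (-3*u + 4*v) dv
  For the z component: f_3(F) = 1; d F_3 = (0) du + (-2*v) dv
Combining and collecting du, dv coefficients:
  coeff of du: v*(24*u^2 - 16*u*v + 3*v^2)
  coeff of dv: v*(3*u*v - 6*u - 4*v^2 + 4*v - 2)
F^* omega = (v*(24*u^2 - 16*u*v + 3*v^2)) du + (v*(3*u*v - 6*u - 4*v^2 + 4*v - 2)) dv.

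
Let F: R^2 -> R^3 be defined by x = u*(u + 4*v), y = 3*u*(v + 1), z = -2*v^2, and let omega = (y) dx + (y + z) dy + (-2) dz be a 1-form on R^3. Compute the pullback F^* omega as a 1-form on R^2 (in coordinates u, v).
F^* omega = (6*u^2*v + 6*u^2 + 21*u*v^2 + 30*u*v + 9*u - 6*v^3 - 6*v^2) du + (21*u^2*v + 21*u^2 - 6*u*v^2 + 8*v) dv

Using F^*(f dg) = (f ∘ F) d(g ∘ F), substitute each coordinate x_i by F_i(u, v) in f_i, and replace dx_i by d F_i = (∂F_i/∂u) du + (∂F_i/∂v) dv.
  For the x component: f_1(F) = 3*u*(v + 1); d F_1 = (2*u + 4*v) du + (4*u) dv
  For the y component: f_2(F) = 3*u*v + 3*u - 2*v^2; d F_2 = (3*v + 3) du + (3*u) dv
  For the z component: f_3(F) = -2; d F_3 = (0) du + (-4*v) dv
Combining and collecting du, dv coefficients:
  coeff of du: 6*u^2*v + 6*u^2 + 21*u*v^2 + 30*u*v + 9*u - 6*v^3 - 6*v^2
  coeff of dv: 21*u^2*v + 21*u^2 - 6*u*v^2 + 8*v
F^* omega = (6*u^2*v + 6*u^2 + 21*u*v^2 + 30*u*v + 9*u - 6*v^3 - 6*v^2) du + (21*u^2*v + 21*u^2 - 6*u*v^2 + 8*v) dv.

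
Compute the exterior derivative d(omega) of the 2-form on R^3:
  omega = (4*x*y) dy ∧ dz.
d(omega) = (4*y) dx ∧ dy ∧ dz

For a 2-form omega = sum_{i<j} g_{ij} dx_i ∧ dx_j, the exterior derivative is
  d(omega) = sum_{i<j} d(g_{ij}) ∧ dx_i ∧ dx_j = sum_{i<j, k} (∂g_{ij}/∂x_k) dx_k ∧ dx_i ∧ dx_j.
Expand each term, using dx_k ∧ dx_i ∧ dx_j = sgn(permutation) dx_{(a)} ∧ dx_{(b)} ∧ dx_{(c)} with (a < b < c) sorted:
  d(4*x*y) includes (∂/∂x)(4*x*y) dx = (4*y) dx, which multiplied by dy ∧ dz gives (4*y) dx ∧ dy ∧ dz
Collecting like 3-forms: d(omega) = (4*y) dx ∧ dy ∧ dz.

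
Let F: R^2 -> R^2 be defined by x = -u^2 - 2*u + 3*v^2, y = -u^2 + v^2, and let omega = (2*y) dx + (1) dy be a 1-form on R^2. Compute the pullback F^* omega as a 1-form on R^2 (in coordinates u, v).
F^* omega = (4*u^3 + 4*u^2 - 4*u*v^2 - 2*u - 4*v^2) du + (2*v*(-6*u^2 + 6*v^2 + 1)) dv

Using F^*(f dg) = (f ∘ F) d(g ∘ F), substitute each coordinate x_i by F_i(u, v) in f_i, and replace dx_i by d F_i = (∂F_i/∂u) du + (∂F_i/∂v) dv.
  For the x component: f_1(F) = -2*u^2 + 2*v^2; d F_1 = (-2*u - 2) du + (6*v) dv
  For the y component: f_2(F) = 1; d F_2 = (-2*u) du + (2*v) dv
Combining and collecting du, dv coefficients:
  coeff of du: 4*u^3 + 4*u^2 - 4*u*v^2 - 2*u - 4*v^2
  coeff of dv: 2*v*(-6*u^2 + 6*v^2 + 1)
F^* omega = (4*u^3 + 4*u^2 - 4*u*v^2 - 2*u - 4*v^2) du + (2*v*(-6*u^2 + 6*v^2 + 1)) dv.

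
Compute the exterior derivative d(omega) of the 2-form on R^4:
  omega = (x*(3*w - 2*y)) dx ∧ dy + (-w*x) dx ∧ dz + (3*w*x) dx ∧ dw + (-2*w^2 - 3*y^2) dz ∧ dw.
d(omega) = (3*x) dx ∧ dy ∧ dw + (-x) dx ∧ dz ∧ dw + (-6*y) dy ∧ dz ∧ dw

For a 2-form omega = sum_{i<j} g_{ij} dx_i ∧ dx_j, the exterior derivative is
  d(omega) = sum_{i<j} d(g_{ij}) ∧ dx_i ∧ dx_j = sum_{i<j, k} (∂g_{ij}/∂x_k) dx_k ∧ dx_i ∧ dx_j.
Expand each term, using dx_k ∧ dx_i ∧ dx_j = sgn(permutation) dx_{(a)} ∧ dx_{(b)} ∧ dx_{(c)} with (a < b < c) sorted:
  d(x*(3*w - 2*y)) includes (∂/∂w)(x*(3*w - 2*y)) dw = (3*x) dw, which multiplied by dx ∧ dy gives (3*x) dx ∧ dy ∧ dw
  d(-w*x) includes (∂/∂w)(-w*x) dw = (-x) dw, which multiplied by dx ∧ dz gives (-x) dx ∧ dz ∧ dw
  d(-2*w^2 - 3*y^2) includes (∂/∂y)(-2*w^2 - 3*y^2) dy = (-6*y) dy, which multiplied by dz ∧ dw gives (-6*y) dy ∧ dz ∧ dw
Collecting like 3-forms: d(omega) = (3*x) dx ∧ dy ∧ dw + (-x) dx ∧ dz ∧ dw + (-6*y) dy ∧ dz ∧ dw.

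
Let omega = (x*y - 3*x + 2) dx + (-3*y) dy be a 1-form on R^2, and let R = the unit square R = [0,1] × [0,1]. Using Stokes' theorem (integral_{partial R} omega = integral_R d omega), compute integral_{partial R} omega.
integral_(partial R) omega = -1/2

Stokes: integral_partial_R omega = integral_R d omega with d omega = (∂Q/∂x - ∂P/∂y) dx ∧ dy.
  ∂Q/∂x = 0
  ∂P/∂y = x
  integrand = ∂Q/∂x - ∂P/∂y = -x.
Integrating over R: integral_0^1 integral_0^1 (-x) dx dy = -1/2.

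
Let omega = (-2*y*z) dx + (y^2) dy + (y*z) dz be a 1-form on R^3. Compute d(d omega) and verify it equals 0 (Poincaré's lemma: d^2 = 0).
d(d omega) = 0

Step 1: d omega = sum_{i<j} (∂f_j/∂x_i - ∂f_i/∂x_j) dx_i ∧ dx_j:
  coeff of dx ∧ dy: 2*z
  coeff of dx ∧ dz: 2*y
  coeff of dy ∧ dz: z
Step 2: Apply d again to each 2-form coefficient. The only possible 3-form in R^3 is dx ∧ dy ∧ dz, with coefficient
  ∂(coeff of dy∧dz)/∂x - ∂(coeff of dx∧dz)/∂y + ∂(coeff of dx∧dy)/∂z
  = ∂/∂x (z) - ∂/∂y (2*y) + ∂/∂z (2*z).
Each of these terms simplifies to sums of mixed partials that cancel in pairs. The result is 0 (by equality of mixed partials for smooth functions — Schwarz / Clairaut).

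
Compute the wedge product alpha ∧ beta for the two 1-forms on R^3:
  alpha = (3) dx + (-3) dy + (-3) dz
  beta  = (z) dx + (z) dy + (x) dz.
alpha ∧ beta = (6*z) dx ∧ dy + (3*x + 3*z) dx ∧ dz + (-3*x + 3*z) dy ∧ dz

Distribute the wedge, using dx_i ∧ dx_j = -dx_j ∧ dx_i and dx_i ∧ dx_i = 0. For each pair (i, j) with i < j, the coefficient of dx_i ∧ dx_j in alpha ∧ beta is (alpha_i * beta_j - alpha_j * beta_i). Collecting: alpha ∧ beta = (6*z) dx ∧ dy + (3*x + 3*z) dx ∧ dz + (-3*x + 3*z) dy ∧ dz.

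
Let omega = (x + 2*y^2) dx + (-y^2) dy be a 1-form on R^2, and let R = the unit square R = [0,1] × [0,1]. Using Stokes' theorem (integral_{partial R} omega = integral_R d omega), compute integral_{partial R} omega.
integral_(partial R) omega = -2

Stokes: integral_partial_R omega = integral_R d omega with d omega = (∂Q/∂x - ∂P/∂y) dx ∧ dy.
  ∂Q/∂x = 0
  ∂P/∂y = 4*y
  integrand = ∂Q/∂x - ∂P/∂y = -4*y.
Integrating over R: integral_0^1 integral_0^1 (-4*y) dx dy = -2.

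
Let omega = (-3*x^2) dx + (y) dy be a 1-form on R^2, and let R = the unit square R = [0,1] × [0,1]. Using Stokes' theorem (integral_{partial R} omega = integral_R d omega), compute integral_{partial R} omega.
integral_(partial R) omega = 0

Stokes: integral_partial_R omega = integral_R d omega with d omega = (∂Q/∂x - ∂P/∂y) dx ∧ dy.
  ∂Q/∂x = 0
  ∂P/∂y = 0
  integrand = ∂Q/∂x - ∂P/∂y = 0.
Integrating over R: integral_0^1 integral_0^1 (0) dx dy = 0.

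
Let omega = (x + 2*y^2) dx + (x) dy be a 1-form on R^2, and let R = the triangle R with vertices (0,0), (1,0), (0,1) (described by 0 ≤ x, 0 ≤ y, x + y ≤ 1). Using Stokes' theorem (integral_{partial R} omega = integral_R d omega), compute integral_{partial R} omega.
integral_(partial R) omega = -1/6

Stokes: integral_partial_R omega = integral_R d omega with d omega = (∂Q/∂x - ∂P/∂y) dx ∧ dy.
  ∂Q/∂x = 1
  ∂P/∂y = 4*y
  integrand = ∂Q/∂x - ∂P/∂y = 1 - 4*y.
Integrating over R: integral_0^1 integral_0^{1-x} (1 - 4*y) dy dx = -1/6.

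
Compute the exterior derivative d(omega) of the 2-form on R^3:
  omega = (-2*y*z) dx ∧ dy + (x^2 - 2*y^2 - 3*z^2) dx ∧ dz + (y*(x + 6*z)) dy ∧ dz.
d(omega) = (3*y) dx ∧ dy ∧ dz

For a 2-form omega = sum_{i<j} g_{ij} dx_i ∧ dx_j, the exterior derivative is
  d(omega) = sum_{i<j} d(g_{ij}) ∧ dx_i ∧ dx_j = sum_{i<j, k} (∂g_{ij}/∂x_k) dx_k ∧ dx_i ∧ dx_j.
Expand each term, using dx_k ∧ dx_i ∧ dx_j = sgn(permutation) dx_{(a)} ∧ dx_{(b)} ∧ dx_{(c)} with (a < b < c) sorted:
  d(-2*y*z) includes (∂/∂z)(-2*y*z) dz = (-2*y) dz, which multiplied by dx ∧ dy gives (-2*y) dx ∧ dy ∧ dz
  d(x^2 - 2*y^2 - 3*z^2) includes (∂/∂y)(x^2 - 2*y^2 - 3*z^2) dy = (-4*y) dy, which multiplied by dx ∧ dz gives (4*y) dx ∧ dy ∧ dz
  d(y*(x + 6*z)) includes (∂/∂x)(y*(x + 6*z)) dx = (y) dx, which multiplied by dy ∧ dz gives (y) dx ∧ dy ∧ dz
Collecting like 3-forms: d(omega) = (3*y) dx ∧ dy ∧ dz.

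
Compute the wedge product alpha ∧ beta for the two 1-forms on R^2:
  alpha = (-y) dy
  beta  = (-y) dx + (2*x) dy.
alpha ∧ beta = (-y^2) dx ∧ dy

Distribute the wedge, using dx_i ∧ dx_j = -dx_j ∧ dx_i and dx_i ∧ dx_i = 0. For each pair (i, j) with i < j, the coefficient of dx_i ∧ dx_j in alpha ∧ beta is (alpha_i * beta_j - alpha_j * beta_i). Collecting: alpha ∧ beta = (-y^2) dx ∧ dy.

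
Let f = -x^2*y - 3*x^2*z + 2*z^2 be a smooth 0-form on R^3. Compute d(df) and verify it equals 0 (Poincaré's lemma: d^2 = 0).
d(df) = 0

Step 1: df = sum_i (∂f/∂x_i) dx_i = (2*x*(-y - 3*z)) dx + (-x^2) dy + (-3*x^2 + 4*z) dz.
Step 2: Apply d again. Using the 1-form formula, the coefficient of dx ∧ dy in d(df) is ∂^2 f/∂x ∂y - ∂^2 f/∂y ∂x = (-2*x) - (-2*x) = 0 (equality of mixed partials for smooth f).
Similarly for dx ∧ dz and dy ∧ dz — all coefficients vanish. So d(df) = 0.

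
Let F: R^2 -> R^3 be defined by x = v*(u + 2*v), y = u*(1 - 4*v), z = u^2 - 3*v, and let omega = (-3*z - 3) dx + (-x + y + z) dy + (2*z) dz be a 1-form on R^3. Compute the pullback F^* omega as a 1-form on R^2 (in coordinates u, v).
F^* omega = (4*u^3 - 7*u^2*v + u^2 + 20*u*v^2 - 21*u*v + u + 8*v^3 + 19*v^2 - 6*v) du + (-7*u^3 + 8*u^2*v - 10*u^2 + 8*u*v^2 + 21*u*v - 3*u + 36*v^2 + 6*v) dv

Using F^*(f dg) = (f ∘ F) d(g ∘ F), substitute each coordinate x_i by F_i(u, v) in f_i, and replace dx_i by d F_i = (∂F_i/∂u) du + (∂F_i/∂v) dv.
  For the x component: f_1(F) = -3*u^2 + 9*v - 3; d F_1 = (v) du + (u + 4*v) dv
  For the y component: f_2(F) = u^2 - 5*u*v + u - 2*v^2 - 3*v; d F_2 = (1 - 4*v) du + (-4*u) dv
  For the z component: f_3(F) = 2*u^2 - 6*v; d F_3 = (2*u) du + (-3) dv
Combining and collecting du, dv coefficients:
  coeff of du: 4*u^3 - 7*u^2*v + u^2 + 20*u*v^2 - 21*u*v + u + 8*v^3 + 19*v^2 - 6*v
  coeff of dv: -7*u^3 + 8*u^2*v - 10*u^2 + 8*u*v^2 + 21*u*v - 3*u + 36*v^2 + 6*v
F^* omega = (4*u^3 - 7*u^2*v + u^2 + 20*u*v^2 - 21*u*v + u + 8*v^3 + 19*v^2 - 6*v) du + (-7*u^3 + 8*u^2*v - 10*u^2 + 8*u*v^2 + 21*u*v - 3*u + 36*v^2 + 6*v) dv.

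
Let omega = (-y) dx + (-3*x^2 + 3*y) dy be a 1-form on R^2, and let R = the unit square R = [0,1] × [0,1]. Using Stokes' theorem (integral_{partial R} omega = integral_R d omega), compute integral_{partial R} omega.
integral_(partial R) omega = -2

Stokes: integral_partial_R omega = integral_R d omega with d omega = (∂Q/∂x - ∂P/∂y) dx ∧ dy.
  ∂Q/∂x = -6*x
  ∂P/∂y = -1
  integrand = ∂Q/∂x - ∂P/∂y = 1 - 6*x.
Integrating over R: integral_0^1 integral_0^1 (1 - 6*x) dx dy = -2.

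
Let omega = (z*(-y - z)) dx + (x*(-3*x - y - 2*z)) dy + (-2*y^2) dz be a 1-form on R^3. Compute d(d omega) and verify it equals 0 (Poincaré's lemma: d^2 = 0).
d(d omega) = 0

Step 1: d omega = sum_{i<j} (∂f_j/∂x_i - ∂f_i/∂x_j) dx_i ∧ dx_j:
  coeff of dx ∧ dy: -6*x - y - z
  coeff of dx ∧ dz: y + 2*z
  coeff of dy ∧ dz: 2*x - 4*y
Step 2: Apply d again to each 2-form coefficient. The only possible 3-form in R^3 is dx ∧ dy ∧ dz, with coefficient
  ∂(coeff of dy∧dz)/∂x - ∂(coeff of dx∧dz)/∂y + ∂(coeff of dx∧dy)/∂z
  = ∂/∂x (2*x - 4*y) - ∂/∂y (y + 2*z) + ∂/∂z (-6*x - y - z).
Each of these terms simplifies to sums of mixed partials that cancel in pairs. The result is 0 (by equality of mixed partials for smooth functions — Schwarz / Clairaut).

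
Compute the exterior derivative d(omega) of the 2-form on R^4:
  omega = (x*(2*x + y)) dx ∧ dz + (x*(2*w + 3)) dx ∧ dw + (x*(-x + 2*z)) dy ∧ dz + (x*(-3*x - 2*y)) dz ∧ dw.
d(omega) = (-3*x + 2*z) dx ∧ dy ∧ dz + (-6*x - 2*y) dx ∧ dz ∧ dw + (-2*x) dy ∧ dz ∧ dw

For a 2-form omega = sum_{i<j} g_{ij} dx_i ∧ dx_j, the exterior derivative is
  d(omega) = sum_{i<j} d(g_{ij}) ∧ dx_i ∧ dx_j = sum_{i<j, k} (∂g_{ij}/∂x_k) dx_k ∧ dx_i ∧ dx_j.
Expand each term, using dx_k ∧ dx_i ∧ dx_j = sgn(permutation) dx_{(a)} ∧ dx_{(b)} ∧ dx_{(c)} with (a < b < c) sorted:
  d(x*(2*x + y)) includes (∂/∂y)(x*(2*x + y)) dy = (x) dy, which multiplied by dx ∧ dz gives (-x) dx ∧ dy ∧ dz
  d(x*(-x + 2*z)) includes (∂/∂x)(x*(-x + 2*z)) dx = (-2*x + 2*z) dx, which multiplied by dy ∧ dz gives (-2*x + 2*z) dx ∧ dy ∧ dz
  d(x*(-3*x - 2*y)) includes (∂/∂x)(x*(-3*x - 2*y)) dx = (-6*x - 2*y) dx, which multiplied by dz ∧ dw gives (-6*x - 2*y) dx ∧ dz ∧ dw
  d(x*(-3*x - 2*y)) includes (∂/∂y)(x*(-3*x - 2*y)) dy = (-2*x) dy, which multiplied by dz ∧ dw gives (-2*x) dy ∧ dz ∧ dw
Collecting like 3-forms: d(omega) = (-3*x + 2*z) dx ∧ dy ∧ dz + (-6*x - 2*y) dx ∧ dz ∧ dw + (-2*x) dy ∧ dz ∧ dw.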